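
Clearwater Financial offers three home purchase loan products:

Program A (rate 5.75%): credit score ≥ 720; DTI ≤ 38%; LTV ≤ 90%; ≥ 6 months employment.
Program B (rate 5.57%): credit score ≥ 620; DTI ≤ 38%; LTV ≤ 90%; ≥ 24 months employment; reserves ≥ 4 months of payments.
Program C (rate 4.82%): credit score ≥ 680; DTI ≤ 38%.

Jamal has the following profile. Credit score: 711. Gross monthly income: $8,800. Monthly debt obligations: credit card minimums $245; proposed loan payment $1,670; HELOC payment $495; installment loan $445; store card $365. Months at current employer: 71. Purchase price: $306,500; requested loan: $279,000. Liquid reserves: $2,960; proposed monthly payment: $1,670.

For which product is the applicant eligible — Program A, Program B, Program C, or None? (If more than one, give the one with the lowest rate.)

Total debts = (245 + 1,670 + 495 + 445 + 365) = 3,220; DTI = 3,220/8,800 = 36.6%.
LTV = 279,000/306,500 = 91%.
Reserves = 2,960/1,670 = 1.8 months.
Program A: score 711 < 720; DTI 36.6% ≤ 38%; LTV 91% > 90%; employment 71 ≥ 6 mo → does not qualify.
Program B: score 711 ≥ 620; DTI 36.6% ≤ 38%; LTV 91% > 90%; employment 71 ≥ 24 mo; reserves 1.8 < 4 mo → does not qualify.
Program C: score 711 ≥ 680; DTI 36.6% ≤ 38% → qualifies.

Program C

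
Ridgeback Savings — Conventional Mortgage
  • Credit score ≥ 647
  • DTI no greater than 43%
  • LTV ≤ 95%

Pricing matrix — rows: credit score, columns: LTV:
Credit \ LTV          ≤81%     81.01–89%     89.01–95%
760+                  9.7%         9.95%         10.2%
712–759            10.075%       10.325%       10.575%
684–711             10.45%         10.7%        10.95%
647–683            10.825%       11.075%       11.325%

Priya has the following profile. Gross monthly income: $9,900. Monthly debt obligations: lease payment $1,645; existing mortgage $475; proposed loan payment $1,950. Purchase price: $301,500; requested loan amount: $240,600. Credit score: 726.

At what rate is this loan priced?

Credit score 726 ≥ 647; Total monthly debts = (1,645 + 475 + 1,950) = 4,070. DTI = 4,070/9,900 = 41.1% ≤ 43%
LTV = 240,600/301,500 = 79.8% ≤ 95%
Score 726 is in the 712–759 band; LTV 79.8% is in the ≤81% band → 10.075%.

10.075%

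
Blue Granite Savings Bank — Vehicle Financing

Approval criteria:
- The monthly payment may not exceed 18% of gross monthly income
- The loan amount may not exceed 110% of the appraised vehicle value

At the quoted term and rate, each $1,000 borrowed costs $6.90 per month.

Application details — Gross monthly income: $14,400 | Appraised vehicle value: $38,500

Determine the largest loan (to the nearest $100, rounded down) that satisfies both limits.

Payment cap: 18% × $14,400 = $2,592/month.
At $6.90 per $1,000, that supports 2,592/6.90 × 1,000 ≈ $375,652 → $375,600.
LTV cap: 110% × $38,500 = $42,350 → $42,300.
Binding constraint: loan-to-value.

$42,300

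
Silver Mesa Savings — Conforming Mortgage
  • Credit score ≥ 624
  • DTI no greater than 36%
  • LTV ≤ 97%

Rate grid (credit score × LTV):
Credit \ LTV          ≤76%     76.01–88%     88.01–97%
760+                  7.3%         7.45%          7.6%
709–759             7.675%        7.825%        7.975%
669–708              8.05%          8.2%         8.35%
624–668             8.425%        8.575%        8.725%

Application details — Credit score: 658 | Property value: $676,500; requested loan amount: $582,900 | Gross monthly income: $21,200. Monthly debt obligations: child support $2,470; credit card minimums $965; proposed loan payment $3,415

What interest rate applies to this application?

8.575%

Credit score 658 ≥ 624; Total monthly debts = (2,470 + 965 + 3,415) = 6,850. DTI: 6,850 ÷ 21,200 = 32.3%, within the 36% cap
LTV = 582,900/676,500 = 86.2% ≤ 97%
Credit 658 → row 624–668; LTV 86.2% → column 76.01–88%. Grid cell → 8.575%.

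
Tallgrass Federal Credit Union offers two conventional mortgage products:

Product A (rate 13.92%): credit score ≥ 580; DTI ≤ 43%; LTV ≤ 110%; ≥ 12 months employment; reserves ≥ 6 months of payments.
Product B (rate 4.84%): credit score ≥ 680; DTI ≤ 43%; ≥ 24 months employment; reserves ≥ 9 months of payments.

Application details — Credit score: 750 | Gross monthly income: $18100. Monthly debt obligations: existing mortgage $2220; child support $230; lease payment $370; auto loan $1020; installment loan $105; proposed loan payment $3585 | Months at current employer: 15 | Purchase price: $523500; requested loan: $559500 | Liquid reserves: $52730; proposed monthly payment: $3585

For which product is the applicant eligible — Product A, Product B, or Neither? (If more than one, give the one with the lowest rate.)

Product A

Total debts = (2,220 + 230 + 370 + 1,020 + 105 + 3,585) = 7,530; DTI = 7,530/18,100 = 41.6%.
LTV = 559,500/523,500 = 106.9%.
Reserves = 52,730/3,585 = 14.7 months.
Product A: score 750 ≥ 580; DTI 41.6% ≤ 43%; LTV 106.9% ≤ 110%; employment 15 ≥ 12 mo; reserves 14.7 ≥ 6 mo → qualifies.
Product B: score 750 ≥ 680; DTI 41.6% ≤ 43%; employment 15 < 24 mo; reserves 14.7 ≥ 9 mo → does not qualify.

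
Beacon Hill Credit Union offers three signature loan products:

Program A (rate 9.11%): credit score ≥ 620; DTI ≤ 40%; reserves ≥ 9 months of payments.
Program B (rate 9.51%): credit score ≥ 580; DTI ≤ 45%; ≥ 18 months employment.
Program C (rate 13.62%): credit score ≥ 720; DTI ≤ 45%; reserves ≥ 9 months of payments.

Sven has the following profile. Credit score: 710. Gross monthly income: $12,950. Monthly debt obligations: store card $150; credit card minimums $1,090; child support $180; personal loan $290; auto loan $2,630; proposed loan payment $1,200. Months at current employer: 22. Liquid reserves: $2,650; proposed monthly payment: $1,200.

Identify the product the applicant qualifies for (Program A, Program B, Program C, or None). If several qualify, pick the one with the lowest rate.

Total debts = (150 + 1,090 + 180 + 290 + 2,630 + 1,200) = 5,540; DTI = 5,540/12,950 = 42.8%.
Reserves = 2,650/1,200 = 2.2 months.
Program A: score 710 ≥ 620; DTI 42.8% > 40%; reserves 2.2 < 9 mo → does not qualify.
Program B: score 710 ≥ 580; DTI 42.8% ≤ 45%; employment 22 ≥ 18 mo → qualifies.
Program C: score 710 < 720; DTI 42.8% ≤ 45%; reserves 2.2 < 9 mo → does not qualify.

Program B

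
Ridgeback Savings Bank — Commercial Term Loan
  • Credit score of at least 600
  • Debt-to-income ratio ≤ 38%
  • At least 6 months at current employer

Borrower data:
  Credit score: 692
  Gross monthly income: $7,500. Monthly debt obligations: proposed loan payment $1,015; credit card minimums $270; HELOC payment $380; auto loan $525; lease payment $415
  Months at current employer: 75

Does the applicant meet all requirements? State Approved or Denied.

Credit score 692 ≥ 600 (meets)
Total monthly debts = (1,015 + 270 + 380 + 525 + 415) = 2,605. DTI = 2,605/7,500 = 34.7% ≤ 38%
Employment 75 ≥ 6 months
All criteria satisfied.

Approved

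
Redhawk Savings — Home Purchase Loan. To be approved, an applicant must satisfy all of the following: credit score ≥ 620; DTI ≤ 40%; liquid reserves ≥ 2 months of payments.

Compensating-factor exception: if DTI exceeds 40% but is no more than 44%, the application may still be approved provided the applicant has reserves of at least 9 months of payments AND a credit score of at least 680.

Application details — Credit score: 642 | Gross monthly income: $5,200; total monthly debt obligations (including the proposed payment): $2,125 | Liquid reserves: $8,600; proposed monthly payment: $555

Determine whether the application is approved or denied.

Denied

Credit score 642 ≥ 620 (meets base)
DTI: 2,125 ÷ 5,200 = 40.9%, over the 40% base limit.
Reserves = 8,600/555 = 15.5 months ≥ 2
40.9% falls in the override range (40%–44%), so the compensating-factor test applies.
Override check — reserves: 15.5 mo (ok); score: 642 (below 680).
Compensating-factor requirement not fully met.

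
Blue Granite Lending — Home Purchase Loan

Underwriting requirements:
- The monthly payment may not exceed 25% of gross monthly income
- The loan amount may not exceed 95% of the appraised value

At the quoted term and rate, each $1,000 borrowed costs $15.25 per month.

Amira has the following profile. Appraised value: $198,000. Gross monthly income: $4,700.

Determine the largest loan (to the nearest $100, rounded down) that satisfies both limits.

Payment cap: 25% × $4,700 = $1,175/month.
At $15.25 per $1,000, that supports 1,175/15.25 × 1,000 ≈ $77,049 → $77,000.
LTV cap: 95% × $198,000 = $188,100 → $188,100.
Binding constraint: payment-to-income.

$77,000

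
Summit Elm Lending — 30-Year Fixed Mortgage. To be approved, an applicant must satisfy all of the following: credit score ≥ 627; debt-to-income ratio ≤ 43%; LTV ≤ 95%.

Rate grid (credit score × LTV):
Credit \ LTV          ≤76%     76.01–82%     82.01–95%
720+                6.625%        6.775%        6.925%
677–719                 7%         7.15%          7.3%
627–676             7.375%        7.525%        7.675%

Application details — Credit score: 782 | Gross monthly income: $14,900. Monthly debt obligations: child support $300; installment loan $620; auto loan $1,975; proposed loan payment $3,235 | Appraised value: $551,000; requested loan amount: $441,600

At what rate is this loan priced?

6.775%

Credit score 782 ≥ 627; Total monthly debts = (300 + 620 + 1,975 + 3,235) = 6,130. DTI: 6,130 ÷ 14,900 = 41.1%, within the 43% cap
Loan-to-value = 441,600/551,000 = 80.1% — pass (95% max)
Score 782 is in the 720+ band; LTV 80.1% is in the 76.01–82% band → 6.775%.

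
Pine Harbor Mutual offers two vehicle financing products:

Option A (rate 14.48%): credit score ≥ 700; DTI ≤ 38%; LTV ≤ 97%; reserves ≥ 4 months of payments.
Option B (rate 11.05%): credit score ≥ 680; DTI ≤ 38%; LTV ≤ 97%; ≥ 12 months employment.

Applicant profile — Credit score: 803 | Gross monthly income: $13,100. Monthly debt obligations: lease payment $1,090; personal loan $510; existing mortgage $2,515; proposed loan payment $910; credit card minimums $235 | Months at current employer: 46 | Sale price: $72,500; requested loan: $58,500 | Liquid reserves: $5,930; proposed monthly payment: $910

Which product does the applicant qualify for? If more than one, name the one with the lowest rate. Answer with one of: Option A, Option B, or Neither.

Total debts = (1,090 + 510 + 2,515 + 910 + 235) = 5,260; DTI = 5,260/13,100 = 40.2%.
LTV = 58,500/72,500 = 80.7%.
Reserves = 5,930/910 = 6.5 months.
Option A: score 803 ≥ 700; DTI 40.2% > 38%; LTV 80.7% ≤ 97%; reserves 6.5 ≥ 4 mo → does not qualify.
Option B: score 803 ≥ 680; DTI 40.2% > 38%; LTV 80.7% ≤ 97%; employment 46 ≥ 12 mo → does not qualify.

Neither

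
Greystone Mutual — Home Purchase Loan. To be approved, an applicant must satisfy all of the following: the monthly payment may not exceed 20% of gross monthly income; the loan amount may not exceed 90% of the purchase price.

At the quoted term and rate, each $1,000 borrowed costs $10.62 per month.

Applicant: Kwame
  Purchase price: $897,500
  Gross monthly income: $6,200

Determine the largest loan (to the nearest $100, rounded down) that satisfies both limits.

Payment cap: 20% × $6,200 = $1,240/month.
At $10.62 per $1,000, that supports 1,240/10.62 × 1,000 ≈ $116,760 → $116,700.
LTV cap: 90% × $897,500 = $807,750 → $807,700.
Binding constraint: payment-to-income.

$116,700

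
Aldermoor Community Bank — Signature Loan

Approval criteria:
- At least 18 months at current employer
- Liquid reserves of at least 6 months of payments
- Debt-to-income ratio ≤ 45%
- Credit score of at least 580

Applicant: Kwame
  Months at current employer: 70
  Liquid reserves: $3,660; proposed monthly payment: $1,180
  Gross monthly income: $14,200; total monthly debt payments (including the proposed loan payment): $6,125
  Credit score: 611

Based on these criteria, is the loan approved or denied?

Employment 70 ≥ 18 months
Reserves: 3,660 ÷ 1,180 = 3.1 months (below 6-month minimum)
DTI = 6,125/14,200 = 43.1% ≤ 45%
Credit score 611 ≥ 580 (meets)
Fails on reserves.

Denied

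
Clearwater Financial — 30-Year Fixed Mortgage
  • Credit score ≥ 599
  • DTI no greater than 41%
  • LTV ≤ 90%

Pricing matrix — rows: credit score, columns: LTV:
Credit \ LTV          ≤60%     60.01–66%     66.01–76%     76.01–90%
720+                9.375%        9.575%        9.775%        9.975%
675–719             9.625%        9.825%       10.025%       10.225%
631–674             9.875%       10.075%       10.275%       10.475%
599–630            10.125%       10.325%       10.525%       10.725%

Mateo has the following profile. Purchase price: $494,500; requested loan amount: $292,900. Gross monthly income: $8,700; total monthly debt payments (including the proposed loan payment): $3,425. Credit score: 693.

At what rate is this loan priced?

9.625%

Credit score 693 ≥ 599; Debt-to-income = 3,425/8,700 = 39.4% — meets 41% limit
LTV: 292,900 ÷ 494,500 = 59.2%, within 90% cap
Score 693 is in the 675–719 band; LTV 59.2% is in the ≤60% band → 9.625%.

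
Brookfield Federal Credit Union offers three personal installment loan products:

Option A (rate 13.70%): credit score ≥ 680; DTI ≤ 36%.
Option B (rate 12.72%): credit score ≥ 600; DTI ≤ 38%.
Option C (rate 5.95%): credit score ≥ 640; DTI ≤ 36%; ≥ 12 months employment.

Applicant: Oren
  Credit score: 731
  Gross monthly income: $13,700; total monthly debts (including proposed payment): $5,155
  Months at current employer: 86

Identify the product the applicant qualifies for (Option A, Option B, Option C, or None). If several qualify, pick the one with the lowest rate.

Option B

DTI = 5,155/13,700 = 37.6%.
Option A: score 731 ≥ 680; DTI 37.6% > 36% → does not qualify.
Option B: score 731 ≥ 600; DTI 37.6% ≤ 38% → qualifies.
Option C: score 731 ≥ 640; DTI 37.6% > 36%; employment 86 ≥ 12 mo → does not qualify.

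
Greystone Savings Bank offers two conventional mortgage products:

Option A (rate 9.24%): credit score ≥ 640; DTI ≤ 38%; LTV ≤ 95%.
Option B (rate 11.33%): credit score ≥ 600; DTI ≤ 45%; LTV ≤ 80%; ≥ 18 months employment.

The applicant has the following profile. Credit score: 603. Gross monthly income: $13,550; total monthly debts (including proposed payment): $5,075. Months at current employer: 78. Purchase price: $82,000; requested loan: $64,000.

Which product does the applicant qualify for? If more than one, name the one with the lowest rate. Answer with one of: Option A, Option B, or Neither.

DTI = 5,075/13,550 = 37.5%.
LTV = 64,000/82,000 = 78%.
Option A: score 603 < 640; DTI 37.5% ≤ 38%; LTV 78% ≤ 95% → does not qualify.
Option B: score 603 ≥ 600; DTI 37.5% ≤ 45%; LTV 78% ≤ 80%; employment 78 ≥ 18 mo → qualifies.

Option B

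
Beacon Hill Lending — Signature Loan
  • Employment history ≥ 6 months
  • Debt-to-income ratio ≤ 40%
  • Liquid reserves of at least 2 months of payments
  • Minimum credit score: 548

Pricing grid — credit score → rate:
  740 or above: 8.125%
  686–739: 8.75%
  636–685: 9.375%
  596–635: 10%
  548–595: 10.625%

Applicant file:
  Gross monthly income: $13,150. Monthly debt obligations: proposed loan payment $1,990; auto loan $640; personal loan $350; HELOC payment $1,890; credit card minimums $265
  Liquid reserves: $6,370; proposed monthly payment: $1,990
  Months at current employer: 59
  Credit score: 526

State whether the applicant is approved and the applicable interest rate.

Credit score 526 < 548 (below minimum)
Total monthly debts = (1,990 + 640 + 350 + 1,890 + 265) = 5,135. Debt-to-income = 5,135/13,150 = 39% — meets 40% limit
Reserves: 6,370 ÷ 1,990 = 3.2 months (meets 2-month minimum)
Employment 59 ≥ 6 months
Not all requirements met → denied.

Denied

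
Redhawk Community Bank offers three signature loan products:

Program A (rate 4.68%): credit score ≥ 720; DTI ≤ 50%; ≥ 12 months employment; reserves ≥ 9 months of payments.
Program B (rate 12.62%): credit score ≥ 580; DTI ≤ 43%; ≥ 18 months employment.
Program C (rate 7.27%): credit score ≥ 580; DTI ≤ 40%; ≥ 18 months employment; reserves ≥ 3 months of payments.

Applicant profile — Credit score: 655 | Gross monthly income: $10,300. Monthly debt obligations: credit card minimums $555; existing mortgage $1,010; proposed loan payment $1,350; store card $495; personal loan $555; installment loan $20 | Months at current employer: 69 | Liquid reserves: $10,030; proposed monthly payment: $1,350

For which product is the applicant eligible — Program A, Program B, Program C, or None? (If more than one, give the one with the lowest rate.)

Program C

Total debts = (555 + 1,010 + 1,350 + 495 + 555 + 20) = 3,985; DTI = 3,985/10,300 = 38.7%.
Reserves = 10,030/1,350 = 7.4 months.
Program A: score 655 < 720; DTI 38.7% ≤ 50%; employment 69 ≥ 12 mo; reserves 7.4 < 9 mo → does not qualify.
Program B: score 655 ≥ 580; DTI 38.7% ≤ 43%; employment 69 ≥ 18 mo → qualifies.
Program C: score 655 ≥ 580; DTI 38.7% ≤ 40%; employment 69 ≥ 18 mo; reserves 7.4 ≥ 3 mo → qualifies.
Qualifying: Program B, Program C. Lowest rate is 7.27% → Program C.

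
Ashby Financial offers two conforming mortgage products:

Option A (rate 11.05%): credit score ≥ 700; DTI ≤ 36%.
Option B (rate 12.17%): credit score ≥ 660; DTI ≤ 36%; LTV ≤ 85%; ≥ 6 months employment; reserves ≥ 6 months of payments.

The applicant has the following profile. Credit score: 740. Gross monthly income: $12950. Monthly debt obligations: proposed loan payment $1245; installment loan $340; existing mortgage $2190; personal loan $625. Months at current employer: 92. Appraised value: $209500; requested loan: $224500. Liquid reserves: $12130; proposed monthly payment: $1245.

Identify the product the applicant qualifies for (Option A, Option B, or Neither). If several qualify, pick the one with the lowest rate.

Option A

Total debts = (1,245 + 340 + 2,190 + 625) = 4,400; DTI = 4,400/12,950 = 34%.
LTV = 224,500/209,500 = 107.2%.
Reserves = 12,130/1,245 = 9.7 months.
Option A: score 740 ≥ 700; DTI 34% ≤ 36% → qualifies.
Option B: score 740 ≥ 660; DTI 34% ≤ 36%; LTV 107.2% > 85%; employment 92 ≥ 6 mo; reserves 9.7 ≥ 6 mo → does not qualify.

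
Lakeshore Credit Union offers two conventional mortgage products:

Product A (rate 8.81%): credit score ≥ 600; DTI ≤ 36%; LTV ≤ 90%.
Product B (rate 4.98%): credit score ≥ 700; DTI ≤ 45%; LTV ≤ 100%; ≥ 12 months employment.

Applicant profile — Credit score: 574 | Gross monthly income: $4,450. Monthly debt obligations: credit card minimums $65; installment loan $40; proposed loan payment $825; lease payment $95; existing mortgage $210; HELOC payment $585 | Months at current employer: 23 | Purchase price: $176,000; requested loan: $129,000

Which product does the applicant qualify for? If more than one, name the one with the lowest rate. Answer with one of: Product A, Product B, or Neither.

Total debts = (65 + 40 + 825 + 95 + 210 + 585) = 1,820; DTI = 1,820/4,450 = 40.9%.
LTV = 129,000/176,000 = 73.3%.
Product A: score 574 < 600; DTI 40.9% > 36%; LTV 73.3% ≤ 90% → does not qualify.
Product B: score 574 < 700; DTI 40.9% ≤ 45%; LTV 73.3% ≤ 100%; employment 23 ≥ 12 mo → does not qualify.

Neither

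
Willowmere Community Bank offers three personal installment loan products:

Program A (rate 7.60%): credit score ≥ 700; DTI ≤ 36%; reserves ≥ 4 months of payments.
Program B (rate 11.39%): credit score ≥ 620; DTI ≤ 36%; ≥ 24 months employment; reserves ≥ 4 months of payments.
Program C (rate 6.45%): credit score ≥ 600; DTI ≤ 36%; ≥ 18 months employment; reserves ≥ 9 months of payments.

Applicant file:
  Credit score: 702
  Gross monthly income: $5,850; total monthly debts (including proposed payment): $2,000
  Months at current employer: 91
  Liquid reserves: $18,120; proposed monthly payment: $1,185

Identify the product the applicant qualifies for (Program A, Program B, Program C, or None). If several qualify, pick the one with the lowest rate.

Program C

DTI = 2,000/5,850 = 34.2%.
Reserves = 18,120/1,185 = 15.3 months.
Program A: score 702 ≥ 700; DTI 34.2% ≤ 36%; reserves 15.3 ≥ 4 mo → qualifies.
Program B: score 702 ≥ 620; DTI 34.2% ≤ 36%; employment 91 ≥ 24 mo; reserves 15.3 ≥ 4 mo → qualifies.
Program C: score 702 ≥ 600; DTI 34.2% ≤ 36%; employment 91 ≥ 18 mo; reserves 15.3 ≥ 9 mo → qualifies.
Qualifying: Program A, Program B, Program C. Lowest rate is 6.45% → Program C.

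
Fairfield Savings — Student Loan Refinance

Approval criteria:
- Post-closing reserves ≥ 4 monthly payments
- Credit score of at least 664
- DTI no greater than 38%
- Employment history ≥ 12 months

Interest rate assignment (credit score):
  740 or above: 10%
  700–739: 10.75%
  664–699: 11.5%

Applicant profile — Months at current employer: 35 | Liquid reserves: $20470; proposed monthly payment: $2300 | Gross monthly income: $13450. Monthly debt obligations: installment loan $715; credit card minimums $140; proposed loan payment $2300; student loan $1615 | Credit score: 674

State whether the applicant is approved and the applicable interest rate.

Approved at 11.5%

Credit score 674 ≥ 664 (meets minimum)
Employment 35 ≥ 12 months
Reserves: 20,470 ÷ 2,300 = 8.9 months (meets 4-month minimum)
Total monthly debts = (715 + 140 + 2,300 + 1,615) = 4,770. DTI: 4,770 ÷ 13,450 = 35.5%, within the 38% cap
All requirements met. Score 674 falls in the 664–699 tier → 11.5%.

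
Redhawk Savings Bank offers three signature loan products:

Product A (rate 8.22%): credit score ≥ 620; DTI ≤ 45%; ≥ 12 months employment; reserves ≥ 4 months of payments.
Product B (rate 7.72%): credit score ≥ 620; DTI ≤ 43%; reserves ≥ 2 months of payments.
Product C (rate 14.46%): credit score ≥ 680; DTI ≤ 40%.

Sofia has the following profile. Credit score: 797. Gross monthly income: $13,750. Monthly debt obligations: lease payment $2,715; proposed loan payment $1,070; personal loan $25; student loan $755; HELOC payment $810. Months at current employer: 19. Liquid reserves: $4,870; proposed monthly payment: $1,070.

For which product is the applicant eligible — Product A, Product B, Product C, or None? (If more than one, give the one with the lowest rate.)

Product B

Total debts = (2,715 + 1,070 + 25 + 755 + 810) = 5,375; DTI = 5,375/13,750 = 39.1%.
Reserves = 4,870/1,070 = 4.6 months.
Product A: score 797 ≥ 620; DTI 39.1% ≤ 45%; employment 19 ≥ 12 mo; reserves 4.6 ≥ 4 mo → qualifies.
Product B: score 797 ≥ 620; DTI 39.1% ≤ 43%; reserves 4.6 ≥ 2 mo → qualifies.
Product C: score 797 ≥ 680; DTI 39.1% ≤ 40% → qualifies.
Qualifying: Product A, Product B, Product C. Lowest rate is 7.72% → Product B.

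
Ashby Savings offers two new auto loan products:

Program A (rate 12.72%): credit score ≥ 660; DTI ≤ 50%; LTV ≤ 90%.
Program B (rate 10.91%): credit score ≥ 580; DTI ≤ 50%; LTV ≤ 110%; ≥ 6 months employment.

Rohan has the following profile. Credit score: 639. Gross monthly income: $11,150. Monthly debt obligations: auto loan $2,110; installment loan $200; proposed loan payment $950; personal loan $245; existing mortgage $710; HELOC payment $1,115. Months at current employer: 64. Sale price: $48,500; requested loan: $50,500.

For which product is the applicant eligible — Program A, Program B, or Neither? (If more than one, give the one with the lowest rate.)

Total debts = (2,110 + 200 + 950 + 245 + 710 + 1,115) = 5,330; DTI = 5,330/11,150 = 47.8%.
LTV = 50,500/48,500 = 104.1%.
Program A: score 639 < 660; DTI 47.8% ≤ 50%; LTV 104.1% > 90% → does not qualify.
Program B: score 639 ≥ 580; DTI 47.8% ≤ 50%; LTV 104.1% ≤ 110%; employment 64 ≥ 6 mo → qualifies.

Program B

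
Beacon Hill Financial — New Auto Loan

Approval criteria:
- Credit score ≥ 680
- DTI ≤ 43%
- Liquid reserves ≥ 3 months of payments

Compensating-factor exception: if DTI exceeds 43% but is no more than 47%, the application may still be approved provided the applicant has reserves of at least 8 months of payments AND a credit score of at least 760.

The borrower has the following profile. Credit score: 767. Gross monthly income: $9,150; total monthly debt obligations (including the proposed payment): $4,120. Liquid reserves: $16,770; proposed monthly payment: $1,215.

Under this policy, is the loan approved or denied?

Credit score 767 ≥ 680 (meets base)
DTI = 4,120/9,150 = 45% > 43% — standard DTI limit exceeded.
Reserves: 16,770 ÷ 1,215 = 13.8 months (meets 3-month minimum)
45% falls in the override range (43%–47%), so the compensating-factor test applies.
Reserves 13.8 ≥ 8 months; credit score 767 ≥ 760.
Both compensating conditions met → exception applies.

Approved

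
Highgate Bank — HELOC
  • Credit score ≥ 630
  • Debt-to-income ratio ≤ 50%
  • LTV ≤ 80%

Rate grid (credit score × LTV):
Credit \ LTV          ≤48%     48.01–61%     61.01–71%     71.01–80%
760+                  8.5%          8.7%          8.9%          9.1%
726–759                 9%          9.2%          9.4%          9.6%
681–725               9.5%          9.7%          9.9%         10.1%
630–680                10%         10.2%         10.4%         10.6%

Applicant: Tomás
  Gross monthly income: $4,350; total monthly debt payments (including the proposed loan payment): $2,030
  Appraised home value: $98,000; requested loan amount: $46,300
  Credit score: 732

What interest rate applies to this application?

Credit score 732 ≥ 630; DTI: 2,030 ÷ 4,350 = 46.7%, within the 50% cap
LTV: 46,300 ÷ 98,000 = 47.2%, within 80% cap
Row: 732 falls in 726–759. Column: 47.2% falls in ≤48%. Rate = 9%.

9%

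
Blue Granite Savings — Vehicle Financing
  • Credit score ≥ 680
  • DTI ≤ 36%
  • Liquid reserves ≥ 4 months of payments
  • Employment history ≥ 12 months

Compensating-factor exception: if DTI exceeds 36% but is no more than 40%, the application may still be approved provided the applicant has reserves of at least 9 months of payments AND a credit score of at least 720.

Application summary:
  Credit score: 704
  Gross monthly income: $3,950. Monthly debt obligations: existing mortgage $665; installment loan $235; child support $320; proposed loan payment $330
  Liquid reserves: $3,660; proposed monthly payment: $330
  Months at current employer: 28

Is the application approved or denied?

Credit score 704 ≥ 680 (meets base)
Total debts = (665 + 235 + 320 + 330) = 1,550. DTI = 1,550/3,950 = 39.2% > 36% — standard DTI limit exceeded.
Liquid reserves cover 3,660/330 = 11.1 months — ≥ 4 required
Employment 28 ≥ 12 months
DTI 39.2% is within the 36%–40% exception band; checking compensating factors.
Reserves 11.1 ≥ 9 months; credit score 704 < 720.
Override conditions not both satisfied; exception does not apply.

Denied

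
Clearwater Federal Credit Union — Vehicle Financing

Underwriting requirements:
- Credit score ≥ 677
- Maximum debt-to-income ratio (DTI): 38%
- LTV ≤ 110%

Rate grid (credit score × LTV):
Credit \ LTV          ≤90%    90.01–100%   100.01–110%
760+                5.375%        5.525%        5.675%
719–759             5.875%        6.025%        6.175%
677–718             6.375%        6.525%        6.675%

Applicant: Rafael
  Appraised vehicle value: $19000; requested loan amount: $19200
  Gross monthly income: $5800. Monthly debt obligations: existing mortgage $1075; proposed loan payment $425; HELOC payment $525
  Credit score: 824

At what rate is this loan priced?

Credit score 824 ≥ 677; Total monthly debts = (1,075 + 425 + 525) = 2,025. DTI: 2,025 ÷ 5,800 = 34.9%, within the 38% cap
Loan-to-value = 19,200/19,000 = 101.1% — pass (110% max)
Score 824 is in the 760+ band; LTV 101.1% is in the 100.01–110% band → 5.675%.

5.675%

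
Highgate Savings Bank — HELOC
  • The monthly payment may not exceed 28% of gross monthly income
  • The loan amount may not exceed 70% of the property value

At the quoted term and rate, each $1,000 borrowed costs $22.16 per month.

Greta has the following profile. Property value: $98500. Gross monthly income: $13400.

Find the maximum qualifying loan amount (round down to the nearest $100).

$68,900

Payment cap: 28% × $13,400 = $3,752/month.
At $22.16 per $1,000, that supports 3,752/22.16 × 1,000 ≈ $169,314 → $169,300.
LTV cap: 70% × $98,500 = $68,950 → $68,900.
Binding constraint: loan-to-value.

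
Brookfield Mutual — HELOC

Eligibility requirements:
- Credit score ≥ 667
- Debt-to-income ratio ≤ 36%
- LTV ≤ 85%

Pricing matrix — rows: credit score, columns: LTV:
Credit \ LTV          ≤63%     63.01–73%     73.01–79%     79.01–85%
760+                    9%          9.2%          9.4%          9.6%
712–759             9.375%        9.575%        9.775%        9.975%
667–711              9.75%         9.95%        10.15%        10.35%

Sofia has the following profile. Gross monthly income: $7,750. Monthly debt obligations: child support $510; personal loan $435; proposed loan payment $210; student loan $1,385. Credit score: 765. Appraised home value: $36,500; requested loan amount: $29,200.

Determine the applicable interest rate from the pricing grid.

9.6%

Credit score 765 ≥ 667; Total monthly debts = (510 + 435 + 210 + 1,385) = 2,540. DTI: 2,540 ÷ 7,750 = 32.8%, within the 36% cap
LTV: 29,200 ÷ 36,500 = 80%, within 85% cap
Row: 765 falls in 760+. Column: 80% falls in 79.01–85%. Rate = 9.6%.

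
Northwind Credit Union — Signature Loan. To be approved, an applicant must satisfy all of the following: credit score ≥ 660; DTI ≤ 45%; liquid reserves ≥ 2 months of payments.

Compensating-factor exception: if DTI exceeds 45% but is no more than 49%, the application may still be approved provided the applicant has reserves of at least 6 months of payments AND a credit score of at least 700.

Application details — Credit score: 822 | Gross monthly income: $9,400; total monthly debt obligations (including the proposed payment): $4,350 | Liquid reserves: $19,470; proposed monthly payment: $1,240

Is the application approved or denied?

Approved

Credit score 822 ≥ 660 (meets base)
DTI = 4,350/9,400 = 46.3% > 45% — standard DTI limit exceeded.
Liquid reserves cover 19,470/1,240 = 15.7 months — ≥ 2 required
46.3% falls in the override range (45%–49%), so the compensating-factor test applies.
Override check — reserves: 15.7 mo (ok); score: 822 (ok).
Both override conditions satisfied; DTI exception granted.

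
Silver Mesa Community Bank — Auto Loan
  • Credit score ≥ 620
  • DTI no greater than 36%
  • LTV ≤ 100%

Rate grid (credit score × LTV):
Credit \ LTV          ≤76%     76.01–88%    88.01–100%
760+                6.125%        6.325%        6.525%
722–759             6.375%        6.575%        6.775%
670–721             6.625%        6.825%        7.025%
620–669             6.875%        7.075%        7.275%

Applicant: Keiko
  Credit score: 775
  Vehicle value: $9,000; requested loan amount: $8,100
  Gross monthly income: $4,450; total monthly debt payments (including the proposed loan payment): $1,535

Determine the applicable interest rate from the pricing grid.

Credit score 775 ≥ 620; DTI: 1,535 ÷ 4,450 = 34.5%, within the 36% cap
LTV: 8,100 ÷ 9,000 = 90%, within 100% cap
Score 775 is in the 760+ band; LTV 90% is in the 88.01–100% band → 6.525%.

6.525%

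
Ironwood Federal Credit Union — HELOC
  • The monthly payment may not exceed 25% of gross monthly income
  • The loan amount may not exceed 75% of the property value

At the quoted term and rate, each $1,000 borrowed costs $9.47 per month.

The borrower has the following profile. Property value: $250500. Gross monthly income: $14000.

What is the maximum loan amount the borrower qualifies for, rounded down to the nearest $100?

Payment cap: 25% × $14,000 = $3,500/month.
At $9.47 per $1,000, that supports 3,500/9.47 × 1,000 ≈ $369,588 → $369,500.
LTV cap: 75% × $250,500 = $187,875 → $187,800.
Binding constraint: loan-to-value.

$187,800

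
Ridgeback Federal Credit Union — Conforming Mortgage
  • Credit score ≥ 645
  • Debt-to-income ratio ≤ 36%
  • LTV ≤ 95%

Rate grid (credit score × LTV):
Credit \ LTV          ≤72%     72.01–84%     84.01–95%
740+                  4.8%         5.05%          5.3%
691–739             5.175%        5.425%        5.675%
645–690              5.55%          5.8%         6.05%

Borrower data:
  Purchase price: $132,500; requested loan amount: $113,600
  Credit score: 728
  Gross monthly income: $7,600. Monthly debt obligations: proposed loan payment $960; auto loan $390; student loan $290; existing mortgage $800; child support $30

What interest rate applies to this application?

Credit score 728 ≥ 645; Total monthly debts = (960 + 390 + 290 + 800 + 30) = 2,470. DTI = 2,470/7,600 = 32.5% ≤ 36%
LTV: 113,600 ÷ 132,500 = 85.7%, within 95% cap
Credit 728 → row 691–739; LTV 85.7% → column 84.01–95%. Grid cell → 5.675%.

5.675%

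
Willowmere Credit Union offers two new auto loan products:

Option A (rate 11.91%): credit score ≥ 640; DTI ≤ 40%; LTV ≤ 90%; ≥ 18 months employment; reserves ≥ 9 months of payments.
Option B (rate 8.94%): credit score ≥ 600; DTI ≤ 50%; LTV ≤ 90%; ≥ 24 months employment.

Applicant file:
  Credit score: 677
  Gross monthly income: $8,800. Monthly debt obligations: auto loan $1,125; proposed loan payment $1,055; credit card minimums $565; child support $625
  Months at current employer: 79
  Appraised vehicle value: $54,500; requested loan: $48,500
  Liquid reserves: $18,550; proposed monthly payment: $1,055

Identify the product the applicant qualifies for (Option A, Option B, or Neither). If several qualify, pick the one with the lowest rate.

Option B

Total debts = (1,125 + 1,055 + 565 + 625) = 3,370; DTI = 3,370/8,800 = 38.3%.
LTV = 48,500/54,500 = 89%.
Reserves = 18,550/1,055 = 17.6 months.
Option A: score 677 ≥ 640; DTI 38.3% ≤ 40%; LTV 89% ≤ 90%; employment 79 ≥ 18 mo; reserves 17.6 ≥ 9 mo → qualifies.
Option B: score 677 ≥ 600; DTI 38.3% ≤ 50%; LTV 89% ≤ 90%; employment 79 ≥ 24 mo → qualifies.
Qualifying: Option A, Option B. Lowest rate is 8.94% → Option B.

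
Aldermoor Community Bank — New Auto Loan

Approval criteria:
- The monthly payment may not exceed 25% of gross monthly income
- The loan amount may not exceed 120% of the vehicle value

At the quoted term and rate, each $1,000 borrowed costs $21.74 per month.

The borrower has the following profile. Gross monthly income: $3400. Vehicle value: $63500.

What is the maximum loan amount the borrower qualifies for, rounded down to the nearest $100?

Payment cap: 25% × $3,400 = $850/month.
At $21.74 per $1,000, that supports 850/21.74 × 1,000 ≈ $39,098 → $39,000.
LTV cap: 120% × $63,500 = $76,200 → $76,200.
Binding constraint: payment-to-income.

$39,000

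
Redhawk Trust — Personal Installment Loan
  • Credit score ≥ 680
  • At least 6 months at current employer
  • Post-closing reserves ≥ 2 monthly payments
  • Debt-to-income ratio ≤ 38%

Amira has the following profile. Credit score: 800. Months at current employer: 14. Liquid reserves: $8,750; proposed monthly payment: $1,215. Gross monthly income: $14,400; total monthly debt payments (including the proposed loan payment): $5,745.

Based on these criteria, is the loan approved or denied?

Denied

Credit score 800 ≥ 680 (meets)
Employment 14 ≥ 6 months
Reserves: 8,750 ÷ 1,215 = 7.2 months (meets 2-month minimum)
DTI = 5,745/14,400 = 39.9% > 38%
Fails on DTI.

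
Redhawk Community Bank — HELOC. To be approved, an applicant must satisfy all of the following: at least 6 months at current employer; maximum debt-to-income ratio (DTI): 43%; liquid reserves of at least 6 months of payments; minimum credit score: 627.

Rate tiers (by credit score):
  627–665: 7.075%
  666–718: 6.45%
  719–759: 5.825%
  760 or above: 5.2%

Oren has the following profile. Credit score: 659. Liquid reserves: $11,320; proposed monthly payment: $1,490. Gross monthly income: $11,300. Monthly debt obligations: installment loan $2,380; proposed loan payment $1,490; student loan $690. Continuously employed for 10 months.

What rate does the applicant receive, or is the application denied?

Credit score 659 ≥ 627 (meets minimum)
Employment 10 ≥ 6 months
Total monthly debts = (2,380 + 1,490 + 690) = 4,560. DTI: 4,560 ÷ 11,300 = 40.4%, within the 43% cap
Liquid reserves cover 11,320/1,490 = 7.6 months — ≥ 6 required
All requirements met. Score 659 falls in the 627–665 tier → 7.075%.

Approved at 7.075%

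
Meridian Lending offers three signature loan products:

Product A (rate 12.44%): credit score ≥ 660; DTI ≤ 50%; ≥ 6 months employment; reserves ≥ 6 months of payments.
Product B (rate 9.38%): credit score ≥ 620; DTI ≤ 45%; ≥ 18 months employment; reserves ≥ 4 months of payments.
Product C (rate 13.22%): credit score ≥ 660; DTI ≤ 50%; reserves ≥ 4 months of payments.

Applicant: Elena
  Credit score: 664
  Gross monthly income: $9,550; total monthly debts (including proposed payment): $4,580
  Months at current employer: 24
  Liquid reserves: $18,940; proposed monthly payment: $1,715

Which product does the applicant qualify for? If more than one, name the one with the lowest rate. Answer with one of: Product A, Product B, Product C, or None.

DTI = 4,580/9,550 = 48%.
Reserves = 18,940/1,715 = 11.0 months.
Product A: score 664 ≥ 660; DTI 48% ≤ 50%; employment 24 ≥ 6 mo; reserves 11.0 ≥ 6 mo → qualifies.
Product B: score 664 ≥ 620; DTI 48% > 45%; employment 24 ≥ 18 mo; reserves 11.0 ≥ 4 mo → does not qualify.
Product C: score 664 ≥ 660; DTI 48% ≤ 50%; reserves 11.0 ≥ 4 mo → qualifies.
Qualifying: Product A, Product C. Lowest rate is 12.44% → Product A.

Product A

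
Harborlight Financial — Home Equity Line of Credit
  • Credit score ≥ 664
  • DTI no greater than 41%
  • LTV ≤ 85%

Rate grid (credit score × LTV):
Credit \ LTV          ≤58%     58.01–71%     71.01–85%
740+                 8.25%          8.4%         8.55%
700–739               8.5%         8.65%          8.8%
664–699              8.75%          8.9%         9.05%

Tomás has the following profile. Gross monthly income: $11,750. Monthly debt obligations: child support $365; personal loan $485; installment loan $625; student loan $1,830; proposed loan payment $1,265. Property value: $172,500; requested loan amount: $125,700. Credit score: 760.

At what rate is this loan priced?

8.55%

Credit score 760 ≥ 664; Total monthly debts = (365 + 485 + 625 + 1,830 + 1,265) = 4,570. Debt-to-income = 4,570/11,750 = 38.9% — meets 41% limit
LTV: 125,700 ÷ 172,500 = 72.9%, within 85% cap
Credit 760 → row 740+; LTV 72.9% → column 71.01–85%. Grid cell → 8.55%.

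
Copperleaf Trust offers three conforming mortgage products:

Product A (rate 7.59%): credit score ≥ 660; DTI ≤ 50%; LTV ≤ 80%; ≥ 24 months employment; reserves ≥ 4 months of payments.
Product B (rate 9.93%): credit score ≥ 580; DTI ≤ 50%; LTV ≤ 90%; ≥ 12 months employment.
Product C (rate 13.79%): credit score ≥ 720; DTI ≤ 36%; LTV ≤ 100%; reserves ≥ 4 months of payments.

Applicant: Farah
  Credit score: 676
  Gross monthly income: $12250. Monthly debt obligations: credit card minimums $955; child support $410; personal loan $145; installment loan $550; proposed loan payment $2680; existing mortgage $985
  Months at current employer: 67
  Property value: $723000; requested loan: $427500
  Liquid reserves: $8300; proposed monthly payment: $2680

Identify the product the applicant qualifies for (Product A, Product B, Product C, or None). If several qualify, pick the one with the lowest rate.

Product B

Total debts = (955 + 410 + 145 + 550 + 2,680 + 985) = 5,725; DTI = 5,725/12,250 = 46.7%.
LTV = 427,500/723,000 = 59.1%.
Reserves = 8,300/2,680 = 3.1 months.
Product A: score 676 ≥ 660; DTI 46.7% ≤ 50%; LTV 59.1% ≤ 80%; employment 67 ≥ 24 mo; reserves 3.1 < 4 mo → does not qualify.
Product B: score 676 ≥ 580; DTI 46.7% ≤ 50%; LTV 59.1% ≤ 90%; employment 67 ≥ 12 mo → qualifies.
Product C: score 676 < 720; DTI 46.7% > 36%; LTV 59.1% ≤ 100%; reserves 3.1 < 4 mo → does not qualify.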